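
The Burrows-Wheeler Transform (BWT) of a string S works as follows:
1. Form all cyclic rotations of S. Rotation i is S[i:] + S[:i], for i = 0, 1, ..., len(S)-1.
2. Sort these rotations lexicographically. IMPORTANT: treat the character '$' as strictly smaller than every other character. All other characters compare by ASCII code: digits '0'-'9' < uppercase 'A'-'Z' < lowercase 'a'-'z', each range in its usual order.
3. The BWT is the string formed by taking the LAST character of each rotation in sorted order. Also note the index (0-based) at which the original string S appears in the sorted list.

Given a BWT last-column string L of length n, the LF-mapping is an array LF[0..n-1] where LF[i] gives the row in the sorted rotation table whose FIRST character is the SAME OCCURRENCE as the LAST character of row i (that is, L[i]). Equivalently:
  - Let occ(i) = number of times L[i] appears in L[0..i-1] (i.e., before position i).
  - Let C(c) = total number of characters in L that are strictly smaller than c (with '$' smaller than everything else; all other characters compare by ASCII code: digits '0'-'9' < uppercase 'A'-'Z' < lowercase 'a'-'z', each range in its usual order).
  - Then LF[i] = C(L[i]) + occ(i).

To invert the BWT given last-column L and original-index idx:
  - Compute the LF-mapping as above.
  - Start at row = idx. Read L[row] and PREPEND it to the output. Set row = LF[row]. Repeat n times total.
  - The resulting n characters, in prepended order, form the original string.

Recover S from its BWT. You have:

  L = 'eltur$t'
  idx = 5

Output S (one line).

Answer: turtle$

Derivation:
LF mapping: 1 2 4 6 3 0 5
Walk LF starting at row 5, prepending L[row]:
  step 1: row=5, L[5]='$', prepend. Next row=LF[5]=0
  step 2: row=0, L[0]='e', prepend. Next row=LF[0]=1
  step 3: row=1, L[1]='l', prepend. Next row=LF[1]=2
  step 4: row=2, L[2]='t', prepend. Next row=LF[2]=4
  step 5: row=4, L[4]='r', prepend. Next row=LF[4]=3
  step 6: row=3, L[3]='u', prepend. Next row=LF[3]=6
  step 7: row=6, L[6]='t', prepend. Next row=LF[6]=5
Reversed output: turtle$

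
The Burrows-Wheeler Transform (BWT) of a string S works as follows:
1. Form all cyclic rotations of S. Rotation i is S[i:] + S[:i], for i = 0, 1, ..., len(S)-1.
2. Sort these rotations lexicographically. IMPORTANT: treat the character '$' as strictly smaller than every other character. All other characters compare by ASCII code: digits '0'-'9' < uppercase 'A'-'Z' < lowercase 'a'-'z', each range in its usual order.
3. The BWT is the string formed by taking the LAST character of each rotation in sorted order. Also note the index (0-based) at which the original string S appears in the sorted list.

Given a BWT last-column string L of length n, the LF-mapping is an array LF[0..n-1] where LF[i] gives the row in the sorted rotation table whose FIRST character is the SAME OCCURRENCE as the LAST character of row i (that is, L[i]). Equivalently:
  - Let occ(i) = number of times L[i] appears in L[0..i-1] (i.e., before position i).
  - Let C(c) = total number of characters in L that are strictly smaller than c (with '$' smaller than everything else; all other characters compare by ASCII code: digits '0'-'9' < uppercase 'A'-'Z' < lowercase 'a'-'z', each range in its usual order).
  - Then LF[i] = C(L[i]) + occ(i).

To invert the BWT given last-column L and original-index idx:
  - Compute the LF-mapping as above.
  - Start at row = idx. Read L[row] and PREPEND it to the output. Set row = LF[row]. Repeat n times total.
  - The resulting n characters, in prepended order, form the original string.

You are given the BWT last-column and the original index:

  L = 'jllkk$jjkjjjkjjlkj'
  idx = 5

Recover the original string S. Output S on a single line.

LF mapping: 1 15 16 10 11 0 2 3 12 4 5 6 13 7 8 17 14 9
Walk LF starting at row 5, prepending L[row]:
  step 1: row=5, L[5]='$', prepend. Next row=LF[5]=0
  step 2: row=0, L[0]='j', prepend. Next row=LF[0]=1
  step 3: row=1, L[1]='l', prepend. Next row=LF[1]=15
  step 4: row=15, L[15]='l', prepend. Next row=LF[15]=17
  step 5: row=17, L[17]='j', prepend. Next row=LF[17]=9
  step 6: row=9, L[9]='j', prepend. Next row=LF[9]=4
  step 7: row=4, L[4]='k', prepend. Next row=LF[4]=11
  step 8: row=11, L[11]='j', prepend. Next row=LF[11]=6
  step 9: row=6, L[6]='j', prepend. Next row=LF[6]=2
  step 10: row=2, L[2]='l', prepend. Next row=LF[2]=16
  step 11: row=16, L[16]='k', prepend. Next row=LF[16]=14
  step 12: row=14, L[14]='j', prepend. Next row=LF[14]=8
  step 13: row=8, L[8]='k', prepend. Next row=LF[8]=12
  step 14: row=12, L[12]='k', prepend. Next row=LF[12]=13
  step 15: row=13, L[13]='j', prepend. Next row=LF[13]=7
  step 16: row=7, L[7]='j', prepend. Next row=LF[7]=3
  step 17: row=3, L[3]='k', prepend. Next row=LF[3]=10
  step 18: row=10, L[10]='j', prepend. Next row=LF[10]=5
Reversed output: jkjjkkjkljjkjjllj$

Answer: jkjjkkjkljjkjjllj$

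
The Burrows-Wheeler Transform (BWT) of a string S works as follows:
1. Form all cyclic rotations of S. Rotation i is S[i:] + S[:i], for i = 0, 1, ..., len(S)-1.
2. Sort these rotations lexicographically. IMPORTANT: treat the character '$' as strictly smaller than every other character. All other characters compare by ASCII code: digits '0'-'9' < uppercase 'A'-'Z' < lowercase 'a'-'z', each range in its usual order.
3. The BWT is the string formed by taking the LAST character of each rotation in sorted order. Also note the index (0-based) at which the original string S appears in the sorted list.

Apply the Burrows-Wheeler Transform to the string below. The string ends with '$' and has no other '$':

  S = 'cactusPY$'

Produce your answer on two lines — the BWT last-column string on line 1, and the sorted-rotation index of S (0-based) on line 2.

Answer: YsPc$auct
4

Derivation:
All 9 rotations (rotation i = S[i:]+S[:i]):
  rot[0] = cactusPY$
  rot[1] = actusPY$c
  rot[2] = ctusPY$ca
  rot[3] = tusPY$cac
  rot[4] = usPY$cact
  rot[5] = sPY$cactu
  rot[6] = PY$cactus
  rot[7] = Y$cactusP
  rot[8] = $cactusPY
Sorted (with $ < everything):
  sorted[0] = $cactusPY  (last char: 'Y')
  sorted[1] = PY$cactus  (last char: 's')
  sorted[2] = Y$cactusP  (last char: 'P')
  sorted[3] = actusPY$c  (last char: 'c')
  sorted[4] = cactusPY$  (last char: '$')
  sorted[5] = ctusPY$ca  (last char: 'a')
  sorted[6] = sPY$cactu  (last char: 'u')
  sorted[7] = tusPY$cac  (last char: 'c')
  sorted[8] = usPY$cact  (last char: 't')
Last column: YsPc$auct
Original string S is at sorted index 4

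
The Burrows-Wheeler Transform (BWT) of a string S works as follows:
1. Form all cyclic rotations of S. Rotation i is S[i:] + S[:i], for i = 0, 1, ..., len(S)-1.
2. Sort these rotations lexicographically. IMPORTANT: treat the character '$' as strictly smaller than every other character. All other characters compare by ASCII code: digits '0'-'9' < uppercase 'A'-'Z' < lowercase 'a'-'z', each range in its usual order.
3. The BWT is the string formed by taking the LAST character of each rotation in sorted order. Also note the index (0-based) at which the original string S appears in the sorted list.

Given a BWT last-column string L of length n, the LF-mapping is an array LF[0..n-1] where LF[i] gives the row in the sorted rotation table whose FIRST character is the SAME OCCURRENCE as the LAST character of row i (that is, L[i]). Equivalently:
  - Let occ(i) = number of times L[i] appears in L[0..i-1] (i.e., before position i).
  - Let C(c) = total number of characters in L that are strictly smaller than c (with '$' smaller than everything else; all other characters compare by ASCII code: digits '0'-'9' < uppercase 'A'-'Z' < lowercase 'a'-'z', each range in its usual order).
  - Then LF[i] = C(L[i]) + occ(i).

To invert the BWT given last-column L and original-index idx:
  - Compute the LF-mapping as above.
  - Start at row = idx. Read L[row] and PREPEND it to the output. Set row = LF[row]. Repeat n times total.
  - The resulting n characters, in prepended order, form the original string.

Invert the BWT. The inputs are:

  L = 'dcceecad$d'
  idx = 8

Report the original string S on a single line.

Answer: eccaddecd$

Derivation:
LF mapping: 5 2 3 8 9 4 1 6 0 7
Walk LF starting at row 8, prepending L[row]:
  step 1: row=8, L[8]='$', prepend. Next row=LF[8]=0
  step 2: row=0, L[0]='d', prepend. Next row=LF[0]=5
  step 3: row=5, L[5]='c', prepend. Next row=LF[5]=4
  step 4: row=4, L[4]='e', prepend. Next row=LF[4]=9
  step 5: row=9, L[9]='d', prepend. Next row=LF[9]=7
  step 6: row=7, L[7]='d', prepend. Next row=LF[7]=6
  step 7: row=6, L[6]='a', prepend. Next row=LF[6]=1
  step 8: row=1, L[1]='c', prepend. Next row=LF[1]=2
  step 9: row=2, L[2]='c', prepend. Next row=LF[2]=3
  step 10: row=3, L[3]='e', prepend. Next row=LF[3]=8
Reversed output: eccaddecd$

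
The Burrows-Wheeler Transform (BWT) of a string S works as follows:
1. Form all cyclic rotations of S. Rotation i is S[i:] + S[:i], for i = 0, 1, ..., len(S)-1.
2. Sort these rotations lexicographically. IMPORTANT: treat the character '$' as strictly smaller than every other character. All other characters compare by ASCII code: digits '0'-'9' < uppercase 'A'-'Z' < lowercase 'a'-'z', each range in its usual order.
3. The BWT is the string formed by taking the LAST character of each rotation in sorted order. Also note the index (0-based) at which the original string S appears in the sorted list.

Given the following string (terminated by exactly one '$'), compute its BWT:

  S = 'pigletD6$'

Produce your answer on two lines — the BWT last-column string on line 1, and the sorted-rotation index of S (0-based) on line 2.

Answer: 6Dtlipg$e
7

Derivation:
All 9 rotations (rotation i = S[i:]+S[:i]):
  rot[0] = pigletD6$
  rot[1] = igletD6$p
  rot[2] = gletD6$pi
  rot[3] = letD6$pig
  rot[4] = etD6$pigl
  rot[5] = tD6$pigle
  rot[6] = D6$piglet
  rot[7] = 6$pigletD
  rot[8] = $pigletD6
Sorted (with $ < everything):
  sorted[0] = $pigletD6  (last char: '6')
  sorted[1] = 6$pigletD  (last char: 'D')
  sorted[2] = D6$piglet  (last char: 't')
  sorted[3] = etD6$pigl  (last char: 'l')
  sorted[4] = gletD6$pi  (last char: 'i')
  sorted[5] = igletD6$p  (last char: 'p')
  sorted[6] = letD6$pig  (last char: 'g')
  sorted[7] = pigletD6$  (last char: '$')
  sorted[8] = tD6$pigle  (last char: 'e')
Last column: 6Dtlipg$e
Original string S is at sorted index 7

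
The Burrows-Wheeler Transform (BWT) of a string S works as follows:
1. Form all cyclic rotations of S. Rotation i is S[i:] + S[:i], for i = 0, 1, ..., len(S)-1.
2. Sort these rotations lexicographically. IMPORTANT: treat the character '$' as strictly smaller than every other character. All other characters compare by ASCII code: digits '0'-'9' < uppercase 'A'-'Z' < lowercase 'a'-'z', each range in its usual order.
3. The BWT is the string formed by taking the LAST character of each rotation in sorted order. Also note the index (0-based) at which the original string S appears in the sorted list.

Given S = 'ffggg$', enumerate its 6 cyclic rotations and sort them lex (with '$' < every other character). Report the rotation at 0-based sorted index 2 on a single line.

Answer: fggg$f

Derivation:
All 6 rotations (rotation i = S[i:]+S[:i]):
  rot[0] = ffggg$
  rot[1] = fggg$f
  rot[2] = ggg$ff
  rot[3] = gg$ffg
  rot[4] = g$ffgg
  rot[5] = $ffggg
Sorted (with $ < everything):
  sorted[0] = $ffggg
  sorted[1] = ffggg$
  sorted[2] = fggg$f
  sorted[3] = g$ffgg
  sorted[4] = gg$ffg
  sorted[5] = ggg$ff
sorted[2] = fggg$f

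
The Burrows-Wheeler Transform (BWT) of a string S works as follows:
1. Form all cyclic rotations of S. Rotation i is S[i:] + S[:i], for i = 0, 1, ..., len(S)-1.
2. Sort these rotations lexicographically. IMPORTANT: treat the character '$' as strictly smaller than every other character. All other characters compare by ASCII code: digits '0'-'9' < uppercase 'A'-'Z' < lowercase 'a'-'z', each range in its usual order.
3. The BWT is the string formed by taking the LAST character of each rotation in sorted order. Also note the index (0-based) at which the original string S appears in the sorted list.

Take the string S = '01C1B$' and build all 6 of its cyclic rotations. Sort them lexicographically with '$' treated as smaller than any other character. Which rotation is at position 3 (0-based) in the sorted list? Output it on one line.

All 6 rotations (rotation i = S[i:]+S[:i]):
  rot[0] = 01C1B$
  rot[1] = 1C1B$0
  rot[2] = C1B$01
  rot[3] = 1B$01C
  rot[4] = B$01C1
  rot[5] = $01C1B
Sorted (with $ < everything):
  sorted[0] = $01C1B
  sorted[1] = 01C1B$
  sorted[2] = 1B$01C
  sorted[3] = 1C1B$0
  sorted[4] = B$01C1
  sorted[5] = C1B$01
sorted[3] = 1C1B$0

Answer: 1C1B$0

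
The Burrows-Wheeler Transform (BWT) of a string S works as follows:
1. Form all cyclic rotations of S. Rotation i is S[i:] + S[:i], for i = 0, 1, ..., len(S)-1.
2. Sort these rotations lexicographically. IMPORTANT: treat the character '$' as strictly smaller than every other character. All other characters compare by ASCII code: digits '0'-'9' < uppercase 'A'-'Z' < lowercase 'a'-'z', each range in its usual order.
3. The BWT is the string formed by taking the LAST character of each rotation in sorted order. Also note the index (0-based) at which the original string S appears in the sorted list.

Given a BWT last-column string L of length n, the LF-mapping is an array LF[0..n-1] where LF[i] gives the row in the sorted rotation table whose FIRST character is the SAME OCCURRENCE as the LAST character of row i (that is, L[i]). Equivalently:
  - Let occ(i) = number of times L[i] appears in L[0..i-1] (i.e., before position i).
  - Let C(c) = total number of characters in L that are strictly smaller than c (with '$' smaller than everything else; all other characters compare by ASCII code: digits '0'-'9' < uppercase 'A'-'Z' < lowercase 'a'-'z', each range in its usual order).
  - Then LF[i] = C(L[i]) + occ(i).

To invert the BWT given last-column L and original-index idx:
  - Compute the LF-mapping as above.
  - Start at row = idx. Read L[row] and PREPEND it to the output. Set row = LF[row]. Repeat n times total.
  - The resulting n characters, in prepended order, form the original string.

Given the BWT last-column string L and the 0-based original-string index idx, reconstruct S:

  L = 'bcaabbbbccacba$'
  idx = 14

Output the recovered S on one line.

LF mapping: 5 11 1 2 6 7 8 9 12 13 3 14 10 4 0
Walk LF starting at row 14, prepending L[row]:
  step 1: row=14, L[14]='$', prepend. Next row=LF[14]=0
  step 2: row=0, L[0]='b', prepend. Next row=LF[0]=5
  step 3: row=5, L[5]='b', prepend. Next row=LF[5]=7
  step 4: row=7, L[7]='b', prepend. Next row=LF[7]=9
  step 5: row=9, L[9]='c', prepend. Next row=LF[9]=13
  step 6: row=13, L[13]='a', prepend. Next row=LF[13]=4
  step 7: row=4, L[4]='b', prepend. Next row=LF[4]=6
  step 8: row=6, L[6]='b', prepend. Next row=LF[6]=8
  step 9: row=8, L[8]='c', prepend. Next row=LF[8]=12
  step 10: row=12, L[12]='b', prepend. Next row=LF[12]=10
  step 11: row=10, L[10]='a', prepend. Next row=LF[10]=3
  step 12: row=3, L[3]='a', prepend. Next row=LF[3]=2
  step 13: row=2, L[2]='a', prepend. Next row=LF[2]=1
  step 14: row=1, L[1]='c', prepend. Next row=LF[1]=11
  step 15: row=11, L[11]='c', prepend. Next row=LF[11]=14
Reversed output: ccaaabcbbacbbb$

Answer: ccaaabcbbacbbb$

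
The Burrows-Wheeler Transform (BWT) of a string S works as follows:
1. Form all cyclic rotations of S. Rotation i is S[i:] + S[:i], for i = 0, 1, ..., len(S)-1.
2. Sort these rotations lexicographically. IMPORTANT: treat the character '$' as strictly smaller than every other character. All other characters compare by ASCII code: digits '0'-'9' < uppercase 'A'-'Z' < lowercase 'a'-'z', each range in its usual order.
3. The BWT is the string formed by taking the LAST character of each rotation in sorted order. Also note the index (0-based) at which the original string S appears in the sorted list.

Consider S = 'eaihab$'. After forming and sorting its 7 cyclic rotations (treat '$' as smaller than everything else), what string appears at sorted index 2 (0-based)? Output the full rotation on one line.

Answer: aihab$e

Derivation:
All 7 rotations (rotation i = S[i:]+S[:i]):
  rot[0] = eaihab$
  rot[1] = aihab$e
  rot[2] = ihab$ea
  rot[3] = hab$eai
  rot[4] = ab$eaih
  rot[5] = b$eaiha
  rot[6] = $eaihab
Sorted (with $ < everything):
  sorted[0] = $eaihab
  sorted[1] = ab$eaih
  sorted[2] = aihab$e
  sorted[3] = b$eaiha
  sorted[4] = eaihab$
  sorted[5] = hab$eai
  sorted[6] = ihab$ea
sorted[2] = aihab$e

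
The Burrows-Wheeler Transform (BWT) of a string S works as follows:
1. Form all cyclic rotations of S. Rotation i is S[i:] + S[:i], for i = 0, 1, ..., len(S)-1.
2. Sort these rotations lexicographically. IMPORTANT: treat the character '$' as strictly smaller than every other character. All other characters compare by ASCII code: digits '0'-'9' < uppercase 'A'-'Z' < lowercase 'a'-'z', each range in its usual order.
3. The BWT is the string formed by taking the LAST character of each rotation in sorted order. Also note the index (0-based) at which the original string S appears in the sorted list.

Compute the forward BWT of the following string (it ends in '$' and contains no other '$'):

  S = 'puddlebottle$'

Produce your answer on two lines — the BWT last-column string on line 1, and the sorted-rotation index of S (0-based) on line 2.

Answer: eeudlltdb$top
9

Derivation:
All 13 rotations (rotation i = S[i:]+S[:i]):
  rot[0] = puddlebottle$
  rot[1] = uddlebottle$p
  rot[2] = ddlebottle$pu
  rot[3] = dlebottle$pud
  rot[4] = lebottle$pudd
  rot[5] = ebottle$puddl
  rot[6] = bottle$puddle
  rot[7] = ottle$puddleb
  rot[8] = ttle$puddlebo
  rot[9] = tle$puddlebot
  rot[10] = le$puddlebott
  rot[11] = e$puddlebottl
  rot[12] = $puddlebottle
Sorted (with $ < everything):
  sorted[0] = $puddlebottle  (last char: 'e')
  sorted[1] = bottle$puddle  (last char: 'e')
  sorted[2] = ddlebottle$pu  (last char: 'u')
  sorted[3] = dlebottle$pud  (last char: 'd')
  sorted[4] = e$puddlebottl  (last char: 'l')
  sorted[5] = ebottle$puddl  (last char: 'l')
  sorted[6] = le$puddlebott  (last char: 't')
  sorted[7] = lebottle$pudd  (last char: 'd')
  sorted[8] = ottle$puddleb  (last char: 'b')
  sorted[9] = puddlebottle$  (last char: '$')
  sorted[10] = tle$puddlebot  (last char: 't')
  sorted[11] = ttle$puddlebo  (last char: 'o')
  sorted[12] = uddlebottle$p  (last char: 'p')
Last column: eeudlltdb$top
Original string S is at sorted index 9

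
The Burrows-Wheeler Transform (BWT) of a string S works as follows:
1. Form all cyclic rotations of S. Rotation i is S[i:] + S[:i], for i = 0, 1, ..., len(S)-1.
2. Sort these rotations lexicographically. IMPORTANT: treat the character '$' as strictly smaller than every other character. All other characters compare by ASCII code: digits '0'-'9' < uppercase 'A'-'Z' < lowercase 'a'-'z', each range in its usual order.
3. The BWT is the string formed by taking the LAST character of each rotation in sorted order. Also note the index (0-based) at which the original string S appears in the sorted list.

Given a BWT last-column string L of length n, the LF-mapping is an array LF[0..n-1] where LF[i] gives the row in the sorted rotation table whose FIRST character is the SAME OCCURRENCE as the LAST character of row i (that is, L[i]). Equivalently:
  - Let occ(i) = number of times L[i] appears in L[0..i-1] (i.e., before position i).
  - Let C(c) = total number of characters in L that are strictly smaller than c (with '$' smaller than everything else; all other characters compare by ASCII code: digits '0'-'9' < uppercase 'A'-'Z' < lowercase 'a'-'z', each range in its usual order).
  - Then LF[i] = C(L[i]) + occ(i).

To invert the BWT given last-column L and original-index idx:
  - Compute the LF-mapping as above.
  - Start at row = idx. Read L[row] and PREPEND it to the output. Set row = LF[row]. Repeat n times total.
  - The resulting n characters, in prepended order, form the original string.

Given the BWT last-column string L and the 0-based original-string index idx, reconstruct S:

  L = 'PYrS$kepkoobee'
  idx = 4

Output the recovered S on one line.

Answer: bookkeeperSYP$

Derivation:
LF mapping: 1 3 13 2 0 8 5 12 9 10 11 4 6 7
Walk LF starting at row 4, prepending L[row]:
  step 1: row=4, L[4]='$', prepend. Next row=LF[4]=0
  step 2: row=0, L[0]='P', prepend. Next row=LF[0]=1
  step 3: row=1, L[1]='Y', prepend. Next row=LF[1]=3
  step 4: row=3, L[3]='S', prepend. Next row=LF[3]=2
  step 5: row=2, L[2]='r', prepend. Next row=LF[2]=13
  step 6: row=13, L[13]='e', prepend. Next row=LF[13]=7
  step 7: row=7, L[7]='p', prepend. Next row=LF[7]=12
  step 8: row=12, L[12]='e', prepend. Next row=LF[12]=6
  step 9: row=6, L[6]='e', prepend. Next row=LF[6]=5
  step 10: row=5, L[5]='k', prepend. Next row=LF[5]=8
  step 11: row=8, L[8]='k', prepend. Next row=LF[8]=9
  step 12: row=9, L[9]='o', prepend. Next row=LF[9]=10
  step 13: row=10, L[10]='o', prepend. Next row=LF[10]=11
  step 14: row=11, L[11]='b', prepend. Next row=LF[11]=4
Reversed output: bookkeeperSYP$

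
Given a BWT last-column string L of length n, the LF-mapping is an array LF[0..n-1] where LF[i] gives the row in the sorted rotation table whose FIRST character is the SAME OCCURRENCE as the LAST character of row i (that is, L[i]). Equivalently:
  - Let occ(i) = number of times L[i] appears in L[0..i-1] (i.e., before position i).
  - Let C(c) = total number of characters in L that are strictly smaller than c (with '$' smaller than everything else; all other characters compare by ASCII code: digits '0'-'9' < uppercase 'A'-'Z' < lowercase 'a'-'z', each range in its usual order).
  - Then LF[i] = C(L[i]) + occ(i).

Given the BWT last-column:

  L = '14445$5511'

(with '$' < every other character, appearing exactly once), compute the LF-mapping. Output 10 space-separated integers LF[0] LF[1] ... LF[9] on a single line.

Char counts: '$':1, '1':3, '4':3, '5':3
C (first-col start): C('$')=0, C('1')=1, C('4')=4, C('5')=7
L[0]='1': occ=0, LF[0]=C('1')+0=1+0=1
L[1]='4': occ=0, LF[1]=C('4')+0=4+0=4
L[2]='4': occ=1, LF[2]=C('4')+1=4+1=5
L[3]='4': occ=2, LF[3]=C('4')+2=4+2=6
L[4]='5': occ=0, LF[4]=C('5')+0=7+0=7
L[5]='$': occ=0, LF[5]=C('$')+0=0+0=0
L[6]='5': occ=1, LF[6]=C('5')+1=7+1=8
L[7]='5': occ=2, LF[7]=C('5')+2=7+2=9
L[8]='1': occ=1, LF[8]=C('1')+1=1+1=2
L[9]='1': occ=2, LF[9]=C('1')+2=1+2=3

Answer: 1 4 5 6 7 0 8 9 2 3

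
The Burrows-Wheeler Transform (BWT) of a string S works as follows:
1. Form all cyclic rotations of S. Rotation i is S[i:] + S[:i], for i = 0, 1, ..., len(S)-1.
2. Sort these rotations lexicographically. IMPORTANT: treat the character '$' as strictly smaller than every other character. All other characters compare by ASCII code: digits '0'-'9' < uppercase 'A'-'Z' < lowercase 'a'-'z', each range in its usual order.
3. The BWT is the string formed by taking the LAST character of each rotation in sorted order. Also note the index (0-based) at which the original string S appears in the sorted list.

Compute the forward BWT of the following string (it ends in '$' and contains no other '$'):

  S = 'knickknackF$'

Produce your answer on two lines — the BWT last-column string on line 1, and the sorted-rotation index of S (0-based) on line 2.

All 12 rotations (rotation i = S[i:]+S[:i]):
  rot[0] = knickknackF$
  rot[1] = nickknackF$k
  rot[2] = ickknackF$kn
  rot[3] = ckknackF$kni
  rot[4] = kknackF$knic
  rot[5] = knackF$knick
  rot[6] = nackF$knickk
  rot[7] = ackF$knickkn
  rot[8] = ckF$knickkna
  rot[9] = kF$knickknac
  rot[10] = F$knickknack
  rot[11] = $knickknackF
Sorted (with $ < everything):
  sorted[0] = $knickknackF  (last char: 'F')
  sorted[1] = F$knickknack  (last char: 'k')
  sorted[2] = ackF$knickkn  (last char: 'n')
  sorted[3] = ckF$knickkna  (last char: 'a')
  sorted[4] = ckknackF$kni  (last char: 'i')
  sorted[5] = ickknackF$kn  (last char: 'n')
  sorted[6] = kF$knickknac  (last char: 'c')
  sorted[7] = kknackF$knic  (last char: 'c')
  sorted[8] = knackF$knick  (last char: 'k')
  sorted[9] = knickknackF$  (last char: '$')
  sorted[10] = nackF$knickk  (last char: 'k')
  sorted[11] = nickknackF$k  (last char: 'k')
Last column: Fknaincck$kk
Original string S is at sorted index 9

Answer: Fknaincck$kk
9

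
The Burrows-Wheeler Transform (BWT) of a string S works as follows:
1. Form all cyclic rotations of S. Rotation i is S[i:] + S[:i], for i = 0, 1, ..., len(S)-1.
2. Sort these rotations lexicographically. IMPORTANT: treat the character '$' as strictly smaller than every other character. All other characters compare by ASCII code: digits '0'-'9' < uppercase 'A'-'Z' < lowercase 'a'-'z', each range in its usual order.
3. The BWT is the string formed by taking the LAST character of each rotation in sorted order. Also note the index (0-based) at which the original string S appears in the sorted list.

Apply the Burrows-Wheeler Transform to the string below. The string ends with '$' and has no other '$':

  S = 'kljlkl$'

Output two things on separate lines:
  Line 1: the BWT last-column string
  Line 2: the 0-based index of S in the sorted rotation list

All 7 rotations (rotation i = S[i:]+S[:i]):
  rot[0] = kljlkl$
  rot[1] = ljlkl$k
  rot[2] = jlkl$kl
  rot[3] = lkl$klj
  rot[4] = kl$kljl
  rot[5] = l$kljlk
  rot[6] = $kljlkl
Sorted (with $ < everything):
  sorted[0] = $kljlkl  (last char: 'l')
  sorted[1] = jlkl$kl  (last char: 'l')
  sorted[2] = kl$kljl  (last char: 'l')
  sorted[3] = kljlkl$  (last char: '$')
  sorted[4] = l$kljlk  (last char: 'k')
  sorted[5] = ljlkl$k  (last char: 'k')
  sorted[6] = lkl$klj  (last char: 'j')
Last column: lll$kkj
Original string S is at sorted index 3

Answer: lll$kkj
3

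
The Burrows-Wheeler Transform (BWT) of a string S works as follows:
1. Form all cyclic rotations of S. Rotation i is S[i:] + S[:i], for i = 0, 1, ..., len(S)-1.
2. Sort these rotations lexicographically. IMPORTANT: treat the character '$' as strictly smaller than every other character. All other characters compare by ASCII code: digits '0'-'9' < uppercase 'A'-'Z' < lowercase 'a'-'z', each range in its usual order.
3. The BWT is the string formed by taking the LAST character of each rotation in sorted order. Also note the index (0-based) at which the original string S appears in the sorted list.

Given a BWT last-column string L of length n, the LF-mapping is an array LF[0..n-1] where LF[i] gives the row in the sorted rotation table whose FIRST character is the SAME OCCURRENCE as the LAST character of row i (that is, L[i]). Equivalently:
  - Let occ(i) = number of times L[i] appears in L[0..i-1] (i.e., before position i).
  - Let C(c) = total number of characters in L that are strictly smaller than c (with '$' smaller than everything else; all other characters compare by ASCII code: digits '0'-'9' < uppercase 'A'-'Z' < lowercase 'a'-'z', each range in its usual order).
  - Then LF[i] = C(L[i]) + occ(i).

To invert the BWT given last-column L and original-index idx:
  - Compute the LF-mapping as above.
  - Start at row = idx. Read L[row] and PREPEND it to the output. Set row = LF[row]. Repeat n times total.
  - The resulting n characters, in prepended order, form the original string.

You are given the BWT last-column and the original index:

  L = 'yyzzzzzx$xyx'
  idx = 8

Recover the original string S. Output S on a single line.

Answer: zxzyzyxzxzy$

Derivation:
LF mapping: 4 5 7 8 9 10 11 1 0 2 6 3
Walk LF starting at row 8, prepending L[row]:
  step 1: row=8, L[8]='$', prepend. Next row=LF[8]=0
  step 2: row=0, L[0]='y', prepend. Next row=LF[0]=4
  step 3: row=4, L[4]='z', prepend. Next row=LF[4]=9
  step 4: row=9, L[9]='x', prepend. Next row=LF[9]=2
  step 5: row=2, L[2]='z', prepend. Next row=LF[2]=7
  step 6: row=7, L[7]='x', prepend. Next row=LF[7]=1
  step 7: row=1, L[1]='y', prepend. Next row=LF[1]=5
  step 8: row=5, L[5]='z', prepend. Next row=LF[5]=10
  step 9: row=10, L[10]='y', prepend. Next row=LF[10]=6
  step 10: row=6, L[6]='z', prepend. Next row=LF[6]=11
  step 11: row=11, L[11]='x', prepend. Next row=LF[11]=3
  step 12: row=3, L[3]='z', prepend. Next row=LF[3]=8
Reversed output: zxzyzyxzxzy$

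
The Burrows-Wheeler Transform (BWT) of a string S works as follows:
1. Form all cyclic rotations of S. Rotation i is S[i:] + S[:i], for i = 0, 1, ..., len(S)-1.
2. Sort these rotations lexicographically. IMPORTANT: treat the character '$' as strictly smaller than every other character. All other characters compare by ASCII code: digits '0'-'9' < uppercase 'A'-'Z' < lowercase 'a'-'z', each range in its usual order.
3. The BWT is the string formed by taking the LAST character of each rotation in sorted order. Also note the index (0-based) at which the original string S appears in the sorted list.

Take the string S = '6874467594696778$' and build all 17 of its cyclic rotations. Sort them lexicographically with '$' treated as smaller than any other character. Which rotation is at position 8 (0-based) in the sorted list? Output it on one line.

Answer: 696778$6874467594

Derivation:
All 17 rotations (rotation i = S[i:]+S[:i]):
  rot[0] = 6874467594696778$
  rot[1] = 874467594696778$6
  rot[2] = 74467594696778$68
  rot[3] = 4467594696778$687
  rot[4] = 467594696778$6874
  rot[5] = 67594696778$68744
  rot[6] = 7594696778$687446
  rot[7] = 594696778$6874467
  rot[8] = 94696778$68744675
  rot[9] = 4696778$687446759
  rot[10] = 696778$6874467594
  rot[11] = 96778$68744675946
  rot[12] = 6778$687446759469
  rot[13] = 778$6874467594696
  rot[14] = 78$68744675946967
  rot[15] = 8$687446759469677
  rot[16] = $6874467594696778
Sorted (with $ < everything):
  sorted[0] = $6874467594696778
  sorted[1] = 4467594696778$687
  sorted[2] = 467594696778$6874
  sorted[3] = 4696778$687446759
  sorted[4] = 594696778$6874467
  sorted[5] = 67594696778$68744
  sorted[6] = 6778$687446759469
  sorted[7] = 6874467594696778$
  sorted[8] = 696778$6874467594
  sorted[9] = 74467594696778$68
  sorted[10] = 7594696778$687446
  sorted[11] = 778$6874467594696
  sorted[12] = 78$68744675946967
  sorted[13] = 8$687446759469677
  sorted[14] = 874467594696778$6
  sorted[15] = 94696778$68744675
  sorted[16] = 96778$68744675946
sorted[8] = 696778$6874467594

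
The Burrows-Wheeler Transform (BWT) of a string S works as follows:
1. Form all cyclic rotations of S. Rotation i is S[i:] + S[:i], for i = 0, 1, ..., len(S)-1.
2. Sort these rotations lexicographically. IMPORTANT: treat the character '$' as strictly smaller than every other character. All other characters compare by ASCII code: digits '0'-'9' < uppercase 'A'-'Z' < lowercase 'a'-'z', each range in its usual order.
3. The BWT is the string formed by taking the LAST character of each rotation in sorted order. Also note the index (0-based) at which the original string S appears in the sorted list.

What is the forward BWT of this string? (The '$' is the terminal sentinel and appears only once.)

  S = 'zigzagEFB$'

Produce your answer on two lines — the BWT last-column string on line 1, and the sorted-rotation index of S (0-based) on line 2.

All 10 rotations (rotation i = S[i:]+S[:i]):
  rot[0] = zigzagEFB$
  rot[1] = igzagEFB$z
  rot[2] = gzagEFB$zi
  rot[3] = zagEFB$zig
  rot[4] = agEFB$zigz
  rot[5] = gEFB$zigza
  rot[6] = EFB$zigzag
  rot[7] = FB$zigzagE
  rot[8] = B$zigzagEF
  rot[9] = $zigzagEFB
Sorted (with $ < everything):
  sorted[0] = $zigzagEFB  (last char: 'B')
  sorted[1] = B$zigzagEF  (last char: 'F')
  sorted[2] = EFB$zigzag  (last char: 'g')
  sorted[3] = FB$zigzagE  (last char: 'E')
  sorted[4] = agEFB$zigz  (last char: 'z')
  sorted[5] = gEFB$zigza  (last char: 'a')
  sorted[6] = gzagEFB$zi  (last char: 'i')
  sorted[7] = igzagEFB$z  (last char: 'z')
  sorted[8] = zagEFB$zig  (last char: 'g')
  sorted[9] = zigzagEFB$  (last char: '$')
Last column: BFgEzaizg$
Original string S is at sorted index 9

Answer: BFgEzaizg$
9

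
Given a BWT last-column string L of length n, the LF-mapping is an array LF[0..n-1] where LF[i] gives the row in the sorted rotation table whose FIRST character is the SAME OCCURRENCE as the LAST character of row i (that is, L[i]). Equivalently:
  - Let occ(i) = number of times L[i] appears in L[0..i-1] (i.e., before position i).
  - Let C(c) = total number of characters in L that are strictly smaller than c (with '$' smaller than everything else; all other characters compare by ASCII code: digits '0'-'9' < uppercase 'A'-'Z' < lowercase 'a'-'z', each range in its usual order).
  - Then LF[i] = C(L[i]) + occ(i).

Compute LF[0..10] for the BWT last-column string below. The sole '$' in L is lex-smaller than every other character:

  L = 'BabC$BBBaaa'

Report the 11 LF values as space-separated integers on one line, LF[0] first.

Char counts: '$':1, 'B':4, 'C':1, 'a':4, 'b':1
C (first-col start): C('$')=0, C('B')=1, C('C')=5, C('a')=6, C('b')=10
L[0]='B': occ=0, LF[0]=C('B')+0=1+0=1
L[1]='a': occ=0, LF[1]=C('a')+0=6+0=6
L[2]='b': occ=0, LF[2]=C('b')+0=10+0=10
L[3]='C': occ=0, LF[3]=C('C')+0=5+0=5
L[4]='$': occ=0, LF[4]=C('$')+0=0+0=0
L[5]='B': occ=1, LF[5]=C('B')+1=1+1=2
L[6]='B': occ=2, LF[6]=C('B')+2=1+2=3
L[7]='B': occ=3, LF[7]=C('B')+3=1+3=4
L[8]='a': occ=1, LF[8]=C('a')+1=6+1=7
L[9]='a': occ=2, LF[9]=C('a')+2=6+2=8
L[10]='a': occ=3, LF[10]=C('a')+3=6+3=9

Answer: 1 6 10 5 0 2 3 4 7 8 9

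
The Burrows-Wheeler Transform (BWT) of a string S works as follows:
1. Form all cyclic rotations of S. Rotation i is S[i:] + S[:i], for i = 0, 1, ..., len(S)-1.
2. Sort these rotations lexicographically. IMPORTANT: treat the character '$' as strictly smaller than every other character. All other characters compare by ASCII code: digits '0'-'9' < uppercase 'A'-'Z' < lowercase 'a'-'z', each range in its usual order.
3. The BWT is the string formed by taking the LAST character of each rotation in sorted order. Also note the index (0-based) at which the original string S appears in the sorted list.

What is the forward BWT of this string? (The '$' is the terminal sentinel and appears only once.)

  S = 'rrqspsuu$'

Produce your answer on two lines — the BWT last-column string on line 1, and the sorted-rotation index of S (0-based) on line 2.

All 9 rotations (rotation i = S[i:]+S[:i]):
  rot[0] = rrqspsuu$
  rot[1] = rqspsuu$r
  rot[2] = qspsuu$rr
  rot[3] = spsuu$rrq
  rot[4] = psuu$rrqs
  rot[5] = suu$rrqsp
  rot[6] = uu$rrqsps
  rot[7] = u$rrqspsu
  rot[8] = $rrqspsuu
Sorted (with $ < everything):
  sorted[0] = $rrqspsuu  (last char: 'u')
  sorted[1] = psuu$rrqs  (last char: 's')
  sorted[2] = qspsuu$rr  (last char: 'r')
  sorted[3] = rqspsuu$r  (last char: 'r')
  sorted[4] = rrqspsuu$  (last char: '$')
  sorted[5] = spsuu$rrq  (last char: 'q')
  sorted[6] = suu$rrqsp  (last char: 'p')
  sorted[7] = u$rrqspsu  (last char: 'u')
  sorted[8] = uu$rrqsps  (last char: 's')
Last column: usrr$qpus
Original string S is at sorted index 4

Answer: usrr$qpus
4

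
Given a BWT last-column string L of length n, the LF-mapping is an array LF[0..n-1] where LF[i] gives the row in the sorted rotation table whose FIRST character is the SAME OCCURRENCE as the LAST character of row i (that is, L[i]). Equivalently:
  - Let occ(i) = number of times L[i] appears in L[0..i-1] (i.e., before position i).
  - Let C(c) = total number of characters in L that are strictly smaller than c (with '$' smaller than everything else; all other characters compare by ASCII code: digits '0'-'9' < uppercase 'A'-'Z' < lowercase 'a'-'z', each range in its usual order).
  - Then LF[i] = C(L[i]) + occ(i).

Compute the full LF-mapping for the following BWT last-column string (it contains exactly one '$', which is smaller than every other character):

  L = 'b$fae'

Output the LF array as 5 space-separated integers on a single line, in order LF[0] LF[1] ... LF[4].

Char counts: '$':1, 'a':1, 'b':1, 'e':1, 'f':1
C (first-col start): C('$')=0, C('a')=1, C('b')=2, C('e')=3, C('f')=4
L[0]='b': occ=0, LF[0]=C('b')+0=2+0=2
L[1]='$': occ=0, LF[1]=C('$')+0=0+0=0
L[2]='f': occ=0, LF[2]=C('f')+0=4+0=4
L[3]='a': occ=0, LF[3]=C('a')+0=1+0=1
L[4]='e': occ=0, LF[4]=C('e')+0=3+0=3

Answer: 2 0 4 1 3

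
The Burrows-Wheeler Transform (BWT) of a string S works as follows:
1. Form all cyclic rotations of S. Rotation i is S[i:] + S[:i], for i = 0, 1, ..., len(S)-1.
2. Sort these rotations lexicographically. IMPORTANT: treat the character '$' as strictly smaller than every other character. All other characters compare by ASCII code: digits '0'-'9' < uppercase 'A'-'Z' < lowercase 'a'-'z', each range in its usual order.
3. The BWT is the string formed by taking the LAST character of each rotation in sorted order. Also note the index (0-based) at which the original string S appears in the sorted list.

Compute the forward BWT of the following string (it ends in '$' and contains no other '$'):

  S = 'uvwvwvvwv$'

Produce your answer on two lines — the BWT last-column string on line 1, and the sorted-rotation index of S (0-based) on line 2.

All 10 rotations (rotation i = S[i:]+S[:i]):
  rot[0] = uvwvwvvwv$
  rot[1] = vwvwvvwv$u
  rot[2] = wvwvvwv$uv
  rot[3] = vwvvwv$uvw
  rot[4] = wvvwv$uvwv
  rot[5] = vvwv$uvwvw
  rot[6] = vwv$uvwvwv
  rot[7] = wv$uvwvwvv
  rot[8] = v$uvwvwvvw
  rot[9] = $uvwvwvvwv
Sorted (with $ < everything):
  sorted[0] = $uvwvwvvwv  (last char: 'v')
  sorted[1] = uvwvwvvwv$  (last char: '$')
  sorted[2] = v$uvwvwvvw  (last char: 'w')
  sorted[3] = vvwv$uvwvw  (last char: 'w')
  sorted[4] = vwv$uvwvwv  (last char: 'v')
  sorted[5] = vwvvwv$uvw  (last char: 'w')
  sorted[6] = vwvwvvwv$u  (last char: 'u')
  sorted[7] = wv$uvwvwvv  (last char: 'v')
  sorted[8] = wvvwv$uvwv  (last char: 'v')
  sorted[9] = wvwvvwv$uv  (last char: 'v')
Last column: v$wwvwuvvv
Original string S is at sorted index 1

Answer: v$wwvwuvvv
1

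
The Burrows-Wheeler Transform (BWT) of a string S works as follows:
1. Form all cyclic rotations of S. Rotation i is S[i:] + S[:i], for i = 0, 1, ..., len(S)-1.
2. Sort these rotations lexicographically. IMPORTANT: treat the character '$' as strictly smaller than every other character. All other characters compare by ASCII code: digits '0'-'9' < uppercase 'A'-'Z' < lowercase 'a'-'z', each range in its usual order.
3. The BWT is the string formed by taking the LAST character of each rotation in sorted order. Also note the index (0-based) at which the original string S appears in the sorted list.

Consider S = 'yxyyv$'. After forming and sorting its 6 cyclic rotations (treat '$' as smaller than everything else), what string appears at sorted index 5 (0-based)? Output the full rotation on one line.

All 6 rotations (rotation i = S[i:]+S[:i]):
  rot[0] = yxyyv$
  rot[1] = xyyv$y
  rot[2] = yyv$yx
  rot[3] = yv$yxy
  rot[4] = v$yxyy
  rot[5] = $yxyyv
Sorted (with $ < everything):
  sorted[0] = $yxyyv
  sorted[1] = v$yxyy
  sorted[2] = xyyv$y
  sorted[3] = yv$yxy
  sorted[4] = yxyyv$
  sorted[5] = yyv$yx
sorted[5] = yyv$yx

Answer: yyv$yx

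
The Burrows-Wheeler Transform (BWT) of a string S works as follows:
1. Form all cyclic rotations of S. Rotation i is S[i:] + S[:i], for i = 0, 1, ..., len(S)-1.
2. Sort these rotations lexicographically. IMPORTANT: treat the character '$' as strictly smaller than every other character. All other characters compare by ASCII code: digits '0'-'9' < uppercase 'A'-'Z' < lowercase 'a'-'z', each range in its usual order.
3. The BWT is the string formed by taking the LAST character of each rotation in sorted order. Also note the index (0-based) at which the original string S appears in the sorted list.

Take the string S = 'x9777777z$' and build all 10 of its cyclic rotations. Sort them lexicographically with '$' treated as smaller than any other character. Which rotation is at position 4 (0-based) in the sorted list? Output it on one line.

All 10 rotations (rotation i = S[i:]+S[:i]):
  rot[0] = x9777777z$
  rot[1] = 9777777z$x
  rot[2] = 777777z$x9
  rot[3] = 77777z$x97
  rot[4] = 7777z$x977
  rot[5] = 777z$x9777
  rot[6] = 77z$x97777
  rot[7] = 7z$x977777
  rot[8] = z$x9777777
  rot[9] = $x9777777z
Sorted (with $ < everything):
  sorted[0] = $x9777777z
  sorted[1] = 777777z$x9
  sorted[2] = 77777z$x97
  sorted[3] = 7777z$x977
  sorted[4] = 777z$x9777
  sorted[5] = 77z$x97777
  sorted[6] = 7z$x977777
  sorted[7] = 9777777z$x
  sorted[8] = x9777777z$
  sorted[9] = z$x9777777
sorted[4] = 777z$x9777

Answer: 777z$x9777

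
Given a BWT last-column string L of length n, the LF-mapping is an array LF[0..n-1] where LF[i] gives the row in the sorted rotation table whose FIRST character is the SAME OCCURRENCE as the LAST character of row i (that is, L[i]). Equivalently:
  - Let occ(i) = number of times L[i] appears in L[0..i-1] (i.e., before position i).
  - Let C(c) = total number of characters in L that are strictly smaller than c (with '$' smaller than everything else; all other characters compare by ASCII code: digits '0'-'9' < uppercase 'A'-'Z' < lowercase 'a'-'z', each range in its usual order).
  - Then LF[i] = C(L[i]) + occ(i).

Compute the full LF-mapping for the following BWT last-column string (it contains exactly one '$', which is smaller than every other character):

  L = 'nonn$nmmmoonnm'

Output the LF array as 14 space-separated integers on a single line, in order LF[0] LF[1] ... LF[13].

Answer: 5 11 6 7 0 8 1 2 3 12 13 9 10 4

Derivation:
Char counts: '$':1, 'm':4, 'n':6, 'o':3
C (first-col start): C('$')=0, C('m')=1, C('n')=5, C('o')=11
L[0]='n': occ=0, LF[0]=C('n')+0=5+0=5
L[1]='o': occ=0, LF[1]=C('o')+0=11+0=11
L[2]='n': occ=1, LF[2]=C('n')+1=5+1=6
L[3]='n': occ=2, LF[3]=C('n')+2=5+2=7
L[4]='$': occ=0, LF[4]=C('$')+0=0+0=0
L[5]='n': occ=3, LF[5]=C('n')+3=5+3=8
L[6]='m': occ=0, LF[6]=C('m')+0=1+0=1
L[7]='m': occ=1, LF[7]=C('m')+1=1+1=2
L[8]='m': occ=2, LF[8]=C('m')+2=1+2=3
L[9]='o': occ=1, LF[9]=C('o')+1=11+1=12
L[10]='o': occ=2, LF[10]=C('o')+2=11+2=13
L[11]='n': occ=4, LF[11]=C('n')+4=5+4=9
L[12]='n': occ=5, LF[12]=C('n')+5=5+5=10
L[13]='m': occ=3, LF[13]=C('m')+3=1+3=4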